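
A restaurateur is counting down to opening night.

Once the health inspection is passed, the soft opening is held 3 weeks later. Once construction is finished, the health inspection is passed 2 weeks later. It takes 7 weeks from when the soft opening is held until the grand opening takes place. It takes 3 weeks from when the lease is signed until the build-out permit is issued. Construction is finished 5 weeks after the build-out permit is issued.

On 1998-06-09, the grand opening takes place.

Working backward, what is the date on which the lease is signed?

1998-01-20

The grand opening takes place: Jun 9, 1998.
The soft opening is held: Jun 9, 1998 − 7 weeks = Apr 21, 1998.
The health inspection is passed: Apr 21, 1998 − 3 weeks = Mar 31, 1998.
Construction is finished: Mar 31, 1998 − 2 weeks = Mar 17, 1998.
The build-out permit is issued: Mar 17, 1998 − 5 weeks = Feb 10, 1998.
The lease is signed: Feb 10, 1998 − 3 weeks = Jan 20, 1998.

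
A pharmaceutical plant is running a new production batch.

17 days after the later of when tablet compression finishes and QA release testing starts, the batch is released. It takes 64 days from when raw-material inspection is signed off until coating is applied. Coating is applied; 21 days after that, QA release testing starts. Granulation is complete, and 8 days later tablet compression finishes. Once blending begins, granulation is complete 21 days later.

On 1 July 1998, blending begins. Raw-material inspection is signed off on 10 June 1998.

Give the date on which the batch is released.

20 September 1998

Blending begins: Jul 1, 1998.
Granulation is complete: Jul 1, 1998 + 21 days = Jul 22, 1998.
Tablet compression finishes: Jul 22, 1998 + 8 days = Jul 30, 1998.
Raw-material inspection is signed off: Jun 10, 1998.
Coating is applied: Jun 10, 1998 + 64 days = Aug 13, 1998.
QA release testing starts: Aug 13, 1998 + 21 days = Sep 3, 1998.
Both prerequisites met — tablet compression finishes (Jul 30, 1998), QA release testing starts (Sep 3, 1998); the later is Sep 3, 1998.
The batch is released: Sep 3, 1998 + 17 days = Sep 20, 1998.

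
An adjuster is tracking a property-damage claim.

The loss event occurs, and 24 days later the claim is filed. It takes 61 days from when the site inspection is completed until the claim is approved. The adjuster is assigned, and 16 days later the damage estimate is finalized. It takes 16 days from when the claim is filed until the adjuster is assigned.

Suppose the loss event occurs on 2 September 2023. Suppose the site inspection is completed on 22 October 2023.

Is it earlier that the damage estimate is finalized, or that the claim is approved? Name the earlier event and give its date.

The damage estimate is finalized — 28 October 2023

The loss event occurs: Sep 2, 2023.
The claim is filed: Sep 2, 2023 + 24 days = Sep 26, 2023.
The adjuster is assigned: Sep 26, 2023 + 16 days = Oct 12, 2023.
The damage estimate is finalized: Oct 12, 2023 + 16 days = Oct 28, 2023.
The site inspection is completed: Oct 22, 2023.
The claim is approved: Oct 22, 2023 + 61 days = Dec 22, 2023.
Comparing: the damage estimate is finalized on Oct 28, 2023 vs the claim is approved on Dec 22, 2023. Earlier: the damage estimate is finalized.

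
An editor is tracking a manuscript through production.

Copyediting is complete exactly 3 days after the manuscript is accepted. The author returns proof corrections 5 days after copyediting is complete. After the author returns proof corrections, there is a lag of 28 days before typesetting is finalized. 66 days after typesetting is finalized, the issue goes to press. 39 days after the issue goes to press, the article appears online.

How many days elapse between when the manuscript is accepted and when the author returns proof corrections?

8 days

Causal path: the manuscript is accepted → copyediting is complete → the author returns proof corrections.
Total delay along the path: 3 + 5 = 8 days.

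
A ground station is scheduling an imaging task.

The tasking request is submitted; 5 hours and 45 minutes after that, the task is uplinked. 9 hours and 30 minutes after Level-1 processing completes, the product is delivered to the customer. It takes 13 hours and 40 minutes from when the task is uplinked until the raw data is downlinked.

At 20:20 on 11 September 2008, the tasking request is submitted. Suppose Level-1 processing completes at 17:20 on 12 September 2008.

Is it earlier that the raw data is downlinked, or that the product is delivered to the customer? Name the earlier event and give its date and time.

The raw data is downlinked — 15:45 on 12 September 2008

The tasking request is submitted: 20:20 Sep 11, 2008.
The task is uplinked: 20:20 Sep 11, 2008 + 5h45m = 02:05 Sep 12, 2008.
The raw data is downlinked: 02:05 Sep 12, 2008 + 13h40m = 15:45 Sep 12, 2008.
Level-1 processing completes: 17:20 Sep 12, 2008.
The product is delivered to the customer: 17:20 Sep 12, 2008 + 9h30m = 02:50 Sep 13, 2008.
Comparing: the raw data is downlinked at 15:45 Sep 12, 2008 vs the product is delivered to the customer at 02:50 Sep 13, 2008. Earlier: the raw data is downlinked.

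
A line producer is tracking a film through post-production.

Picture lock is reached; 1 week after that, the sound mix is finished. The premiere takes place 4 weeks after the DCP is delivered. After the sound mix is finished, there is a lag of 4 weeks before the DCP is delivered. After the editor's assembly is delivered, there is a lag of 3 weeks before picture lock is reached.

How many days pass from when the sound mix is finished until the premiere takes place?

56 days

Causal path: the sound mix is finished → the DCP is delivered → the premiere takes place.
Total delay along the path: 4 + 4 weeks = 8 weeks = 56 days.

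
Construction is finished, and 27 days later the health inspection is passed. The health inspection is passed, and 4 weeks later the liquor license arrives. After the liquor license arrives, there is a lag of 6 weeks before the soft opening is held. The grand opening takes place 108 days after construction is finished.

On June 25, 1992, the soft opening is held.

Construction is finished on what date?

The soft opening is held: Jun 25, 1992.
The liquor license arrives: Jun 25, 1992 − 6 weeks = May 14, 1992.
The health inspection is passed: May 14, 1992 − 4 weeks = Apr 16, 1992.
Construction is finished: Apr 16, 1992 − 27 days = Mar 20, 1992.

March 20, 1992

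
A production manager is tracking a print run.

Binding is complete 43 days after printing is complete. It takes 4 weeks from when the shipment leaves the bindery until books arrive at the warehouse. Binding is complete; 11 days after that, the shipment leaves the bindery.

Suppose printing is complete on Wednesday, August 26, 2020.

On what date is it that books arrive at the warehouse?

Monday, November 16, 2020

Printing is complete: Aug 26, 2020.
Binding is complete: Aug 26, 2020 + 43 days = Oct 8, 2020.
The shipment leaves the bindery: Oct 8, 2020 + 11 days = Oct 19, 2020.
Books arrive at the warehouse: Oct 19, 2020 + 4 weeks = Nov 16, 2020.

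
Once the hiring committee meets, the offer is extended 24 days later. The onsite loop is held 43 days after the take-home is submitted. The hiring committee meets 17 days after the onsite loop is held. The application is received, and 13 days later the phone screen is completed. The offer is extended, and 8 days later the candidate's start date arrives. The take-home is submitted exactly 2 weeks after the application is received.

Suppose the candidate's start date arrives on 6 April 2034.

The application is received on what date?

The candidate's start date arrives: Apr 6, 2034.
The offer is extended: Apr 6, 2034 − 8 days = Mar 29, 2034.
The hiring committee meets: Mar 29, 2034 − 24 days = Mar 5, 2034.
The onsite loop is held: Mar 5, 2034 − 17 days = Feb 16, 2034.
The take-home is submitted: Feb 16, 2034 − 43 days = Jan 4, 2034.
The application is received: Jan 4, 2034 − 2 weeks = Dec 21, 2033.

21 December 2033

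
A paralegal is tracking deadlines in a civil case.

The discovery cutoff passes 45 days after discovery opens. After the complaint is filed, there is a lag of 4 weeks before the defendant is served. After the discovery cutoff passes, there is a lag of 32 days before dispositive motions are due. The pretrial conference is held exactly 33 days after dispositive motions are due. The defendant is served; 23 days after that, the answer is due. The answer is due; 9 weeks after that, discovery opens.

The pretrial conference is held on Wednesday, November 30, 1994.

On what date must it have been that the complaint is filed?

Wednesday, April 20, 1994

The pretrial conference is held: Nov 30, 1994.
Dispositive motions are due: Nov 30, 1994 − 33 days = Oct 28, 1994.
The discovery cutoff passes: Oct 28, 1994 − 32 days = Sep 26, 1994.
Discovery opens: Sep 26, 1994 − 45 days = Aug 12, 1994.
The answer is due: Aug 12, 1994 − 9 weeks = Jun 10, 1994.
The defendant is served: Jun 10, 1994 − 23 days = May 18, 1994.
The complaint is filed: May 18, 1994 − 4 weeks = Apr 20, 1994.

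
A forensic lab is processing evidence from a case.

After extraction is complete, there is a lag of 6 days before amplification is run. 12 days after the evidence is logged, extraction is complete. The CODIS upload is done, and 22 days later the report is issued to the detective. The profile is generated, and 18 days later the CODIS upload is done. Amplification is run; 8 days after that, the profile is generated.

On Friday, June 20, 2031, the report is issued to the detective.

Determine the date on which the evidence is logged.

Tuesday, April 15, 2031

The report is issued to the detective: Jun 20, 2031.
The CODIS upload is done: Jun 20, 2031 − 22 days = May 29, 2031.
The profile is generated: May 29, 2031 − 18 days = May 11, 2031.
Amplification is run: May 11, 2031 − 8 days = May 3, 2031.
Extraction is complete: May 3, 2031 − 6 days = Apr 27, 2031.
The evidence is logged: Apr 27, 2031 − 12 days = Apr 15, 2031.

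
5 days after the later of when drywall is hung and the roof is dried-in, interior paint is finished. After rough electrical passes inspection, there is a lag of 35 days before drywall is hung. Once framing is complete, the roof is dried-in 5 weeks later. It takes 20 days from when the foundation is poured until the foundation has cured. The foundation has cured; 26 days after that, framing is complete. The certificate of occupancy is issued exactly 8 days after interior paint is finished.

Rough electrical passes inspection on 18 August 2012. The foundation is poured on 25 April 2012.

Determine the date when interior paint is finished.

Rough electrical passes inspection: Aug 18, 2012.
Drywall is hung: Aug 18, 2012 + 35 days = Sep 22, 2012.
The foundation is poured: Apr 25, 2012.
The foundation has cured: Apr 25, 2012 + 20 days = May 15, 2012.
Framing is complete: May 15, 2012 + 26 days = Jun 10, 2012.
The roof is dried-in: Jun 10, 2012 + 5 weeks = Jul 15, 2012.
Both prerequisites met — drywall is hung (Sep 22, 2012), the roof is dried-in (Jul 15, 2012); the later is Sep 22, 2012.
Interior paint is finished: Sep 22, 2012 + 5 days = Sep 27, 2012.

27 September 2012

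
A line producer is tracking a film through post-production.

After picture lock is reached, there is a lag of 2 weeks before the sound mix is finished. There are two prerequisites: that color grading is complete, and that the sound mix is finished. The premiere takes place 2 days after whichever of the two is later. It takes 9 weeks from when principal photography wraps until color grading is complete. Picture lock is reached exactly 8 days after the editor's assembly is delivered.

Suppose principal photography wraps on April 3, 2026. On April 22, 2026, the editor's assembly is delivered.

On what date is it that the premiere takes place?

Principal photography wraps: Apr 3, 2026.
Color grading is complete: Apr 3, 2026 + 9 weeks = Jun 5, 2026.
The editor's assembly is delivered: Apr 22, 2026.
Picture lock is reached: Apr 22, 2026 + 8 days = Apr 30, 2026.
The sound mix is finished: Apr 30, 2026 + 2 weeks = May 14, 2026.
Both prerequisites met — color grading is complete (Jun 5, 2026), the sound mix is finished (May 14, 2026); the later is Jun 5, 2026.
The premiere takes place: Jun 5, 2026 + 2 days = Jun 7, 2026.

June 7, 2026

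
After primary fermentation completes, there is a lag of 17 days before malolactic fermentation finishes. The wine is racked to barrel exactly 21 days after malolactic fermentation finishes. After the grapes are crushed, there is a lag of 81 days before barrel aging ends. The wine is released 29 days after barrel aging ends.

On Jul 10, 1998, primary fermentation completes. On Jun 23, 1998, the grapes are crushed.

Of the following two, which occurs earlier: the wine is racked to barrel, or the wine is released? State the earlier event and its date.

The wine is racked to barrel — Aug 17, 1998

Primary fermentation completes: Jul 10, 1998.
Malolactic fermentation finishes: Jul 10, 1998 + 17 days = Jul 27, 1998.
The wine is racked to barrel: Jul 27, 1998 + 21 days = Aug 17, 1998.
The grapes are crushed: Jun 23, 1998.
Barrel aging ends: Jun 23, 1998 + 81 days = Sep 12, 1998.
The wine is released: Sep 12, 1998 + 29 days = Oct 11, 1998.
Comparing: the wine is racked to barrel on Aug 17, 1998 vs the wine is released on Oct 11, 1998. Earlier: the wine is racked to barrel.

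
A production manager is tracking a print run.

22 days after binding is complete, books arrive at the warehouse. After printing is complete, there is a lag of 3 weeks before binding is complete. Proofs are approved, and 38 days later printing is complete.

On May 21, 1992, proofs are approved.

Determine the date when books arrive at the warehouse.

Proofs are approved: May 21, 1992.
Printing is complete: May 21, 1992 + 38 days = Jun 28, 1992.
Binding is complete: Jun 28, 1992 + 3 weeks = Jul 19, 1992.
Books arrive at the warehouse: Jul 19, 1992 + 22 days = Aug 10, 1992.

Aug 10, 1992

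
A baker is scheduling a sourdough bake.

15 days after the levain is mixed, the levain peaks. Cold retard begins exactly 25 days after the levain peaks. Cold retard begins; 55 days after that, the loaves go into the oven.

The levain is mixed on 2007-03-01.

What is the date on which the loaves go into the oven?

The levain is mixed: Mar 1, 2007.
The levain peaks: Mar 1, 2007 + 15 days = Mar 16, 2007.
Cold retard begins: Mar 16, 2007 + 25 days = Apr 10, 2007.
The loaves go into the oven: Apr 10, 2007 + 55 days = Jun 4, 2007.

2007-06-04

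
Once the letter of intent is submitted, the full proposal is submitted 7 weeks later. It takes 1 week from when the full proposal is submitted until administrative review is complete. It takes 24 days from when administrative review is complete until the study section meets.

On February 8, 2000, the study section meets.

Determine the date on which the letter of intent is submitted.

The study section meets: Feb 8, 2000.
Administrative review is complete: Feb 8, 2000 − 24 days = Jan 15, 2000.
The full proposal is submitted: Jan 15, 2000 − 1 week = Jan 8, 2000.
The letter of intent is submitted: Jan 8, 2000 − 7 weeks = Nov 20, 1999.

November 20, 1999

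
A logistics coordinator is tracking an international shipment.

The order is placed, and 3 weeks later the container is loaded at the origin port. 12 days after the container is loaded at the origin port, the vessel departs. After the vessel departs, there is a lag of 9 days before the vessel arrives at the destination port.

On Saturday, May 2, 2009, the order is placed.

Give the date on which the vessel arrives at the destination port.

The order is placed: May 2, 2009.
The container is loaded at the origin port: May 2, 2009 + 3 weeks = May 23, 2009.
The vessel departs: May 23, 2009 + 12 days = Jun 4, 2009.
The vessel arrives at the destination port: Jun 4, 2009 + 9 days = Jun 13, 2009.

Saturday, June 13, 2009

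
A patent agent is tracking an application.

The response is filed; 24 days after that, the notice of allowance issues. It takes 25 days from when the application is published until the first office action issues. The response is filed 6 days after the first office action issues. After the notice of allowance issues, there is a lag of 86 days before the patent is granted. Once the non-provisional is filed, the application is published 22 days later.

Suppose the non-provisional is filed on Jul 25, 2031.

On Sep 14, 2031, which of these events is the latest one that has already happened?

The first office action issues

The non-provisional is filed: Jul 25, 2031.
The application is published: Jul 25, 2031 + 22 days = Aug 16, 2031.
The first office action issues: Aug 16, 2031 + 25 days = Sep 10, 2031.
The response is filed: Sep 10, 2031 + 6 days = Sep 16, 2031.
The notice of allowance issues: Sep 16, 2031 + 24 days = Oct 10, 2031.
The patent is granted: Oct 10, 2031 + 86 days = Jan 4, 2032.
Sep 14, 2031 falls between when the first office action issues (Sep 10, 2031) and when the response is filed (Sep 16, 2031).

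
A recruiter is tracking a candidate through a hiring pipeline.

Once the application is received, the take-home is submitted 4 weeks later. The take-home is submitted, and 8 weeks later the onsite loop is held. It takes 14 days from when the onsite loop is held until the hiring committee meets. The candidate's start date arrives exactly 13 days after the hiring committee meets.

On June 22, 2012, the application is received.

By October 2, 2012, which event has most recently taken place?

The hiring committee meets

The application is received: Jun 22, 2012.
The take-home is submitted: Jun 22, 2012 + 4 weeks = Jul 20, 2012.
The onsite loop is held: Jul 20, 2012 + 8 weeks = Sep 14, 2012.
The hiring committee meets: Sep 14, 2012 + 14 days = Sep 28, 2012.
The candidate's start date arrives: Sep 28, 2012 + 13 days = Oct 11, 2012.
Oct 2, 2012 falls between when the hiring committee meets (Sep 28, 2012) and when the candidate's start date arrives (Oct 11, 2012).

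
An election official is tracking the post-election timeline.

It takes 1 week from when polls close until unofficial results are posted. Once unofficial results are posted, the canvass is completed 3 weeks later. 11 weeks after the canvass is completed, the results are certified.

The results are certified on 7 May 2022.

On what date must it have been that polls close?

The results are certified: May 7, 2022.
The canvass is completed: May 7, 2022 − 11 weeks = Feb 19, 2022.
Unofficial results are posted: Feb 19, 2022 − 3 weeks = Jan 29, 2022.
Polls close: Jan 29, 2022 − 1 week = Jan 22, 2022.

22 January 2022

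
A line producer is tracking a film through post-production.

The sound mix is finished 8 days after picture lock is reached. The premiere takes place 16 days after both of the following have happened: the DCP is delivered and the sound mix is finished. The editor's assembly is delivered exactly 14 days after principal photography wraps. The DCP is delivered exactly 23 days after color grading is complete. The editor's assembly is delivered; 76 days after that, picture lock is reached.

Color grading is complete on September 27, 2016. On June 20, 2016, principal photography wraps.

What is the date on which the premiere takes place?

November 5, 2016

Color grading is complete: Sep 27, 2016.
The DCP is delivered: Sep 27, 2016 + 23 days = Oct 20, 2016.
Principal photography wraps: Jun 20, 2016.
The editor's assembly is delivered: Jun 20, 2016 + 14 days = Jul 4, 2016.
Picture lock is reached: Jul 4, 2016 + 76 days = Sep 18, 2016.
The sound mix is finished: Sep 18, 2016 + 8 days = Sep 26, 2016.
Both prerequisites met — the DCP is delivered (Oct 20, 2016), the sound mix is finished (Sep 26, 2016); the later is Oct 20, 2016.
The premiere takes place: Oct 20, 2016 + 16 days = Nov 5, 2016.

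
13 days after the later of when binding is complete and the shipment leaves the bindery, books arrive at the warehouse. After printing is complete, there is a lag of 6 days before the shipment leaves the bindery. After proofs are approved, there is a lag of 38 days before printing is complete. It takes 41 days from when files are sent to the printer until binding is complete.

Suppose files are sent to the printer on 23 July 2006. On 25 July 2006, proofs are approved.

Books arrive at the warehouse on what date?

20 September 2006

Files are sent to the printer: Jul 23, 2006.
Binding is complete: Jul 23, 2006 + 41 days = Sep 2, 2006.
Proofs are approved: Jul 25, 2006.
Printing is complete: Jul 25, 2006 + 38 days = Sep 1, 2006.
The shipment leaves the bindery: Sep 1, 2006 + 6 days = Sep 7, 2006.
Both prerequisites met — binding is complete (Sep 2, 2006), the shipment leaves the bindery (Sep 7, 2006); the later is Sep 7, 2006.
Books arrive at the warehouse: Sep 7, 2006 + 13 days = Sep 20, 2006.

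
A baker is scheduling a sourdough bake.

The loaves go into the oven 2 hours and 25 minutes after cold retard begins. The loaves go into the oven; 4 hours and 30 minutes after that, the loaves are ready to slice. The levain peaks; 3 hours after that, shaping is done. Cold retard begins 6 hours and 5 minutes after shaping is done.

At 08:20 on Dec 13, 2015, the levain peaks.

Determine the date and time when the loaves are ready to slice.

The levain peaks: 08:20 Dec 13, 2015.
Shaping is done: 08:20 Dec 13, 2015 + 3h = 11:20 Dec 13, 2015.
Cold retard begins: 11:20 Dec 13, 2015 + 6h05m = 17:25 Dec 13, 2015.
The loaves go into the oven: 17:25 Dec 13, 2015 + 2h25m = 19:50 Dec 13, 2015.
The loaves are ready to slice: 19:50 Dec 13, 2015 + 4h30m = 00:20 Dec 14, 2015.

00:20 on Dec 14, 2015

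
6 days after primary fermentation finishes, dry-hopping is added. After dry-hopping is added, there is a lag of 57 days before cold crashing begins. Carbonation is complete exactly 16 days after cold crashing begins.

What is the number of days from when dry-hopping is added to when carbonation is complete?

Causal path: dry-hopping is added → cold crashing begins → carbonation is complete.
Total delay along the path: 57 + 16 = 73 days.

73 days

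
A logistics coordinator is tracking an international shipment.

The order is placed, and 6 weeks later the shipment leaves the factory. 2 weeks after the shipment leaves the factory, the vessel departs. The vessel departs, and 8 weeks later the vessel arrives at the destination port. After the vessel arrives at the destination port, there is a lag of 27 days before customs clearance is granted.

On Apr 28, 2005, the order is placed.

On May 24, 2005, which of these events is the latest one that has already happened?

The order is placed

The order is placed: Apr 28, 2005.
The shipment leaves the factory: Apr 28, 2005 + 6 weeks = Jun 9, 2005.
The vessel departs: Jun 9, 2005 + 2 weeks = Jun 23, 2005.
The vessel arrives at the destination port: Jun 23, 2005 + 8 weeks = Aug 18, 2005.
Customs clearance is granted: Aug 18, 2005 + 27 days = Sep 14, 2005.
May 24, 2005 falls between when the order is placed (Apr 28, 2005) and when the shipment leaves the factory (Jun 9, 2005).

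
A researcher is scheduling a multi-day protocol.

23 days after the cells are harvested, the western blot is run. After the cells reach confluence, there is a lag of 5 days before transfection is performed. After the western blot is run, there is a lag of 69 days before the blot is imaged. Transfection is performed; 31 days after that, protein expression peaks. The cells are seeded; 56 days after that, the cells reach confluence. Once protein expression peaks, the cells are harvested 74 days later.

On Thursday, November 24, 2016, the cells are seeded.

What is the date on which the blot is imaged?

The cells are seeded: Nov 24, 2016.
The cells reach confluence: Nov 24, 2016 + 56 days = Jan 19, 2017.
Transfection is performed: Jan 19, 2017 + 5 days = Jan 24, 2017.
Protein expression peaks: Jan 24, 2017 + 31 days = Feb 24, 2017.
The cells are harvested: Feb 24, 2017 + 74 days = May 9, 2017.
The western blot is run: May 9, 2017 + 23 days = Jun 1, 2017.
The blot is imaged: Jun 1, 2017 + 69 days = Aug 9, 2017.

Wednesday, August 9, 2017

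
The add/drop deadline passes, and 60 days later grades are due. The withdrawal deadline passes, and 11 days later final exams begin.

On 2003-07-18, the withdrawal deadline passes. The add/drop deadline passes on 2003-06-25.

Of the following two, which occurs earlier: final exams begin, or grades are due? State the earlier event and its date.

Final exams begin — 2003-07-29

The withdrawal deadline passes: Jul 18, 2003.
Final exams begin: Jul 18, 2003 + 11 days = Jul 29, 2003.
The add/drop deadline passes: Jun 25, 2003.
Grades are due: Jun 25, 2003 + 60 days = Aug 24, 2003.
Comparing: final exams begin on Jul 29, 2003 vs grades are due on Aug 24, 2003. Earlier: final exams begin.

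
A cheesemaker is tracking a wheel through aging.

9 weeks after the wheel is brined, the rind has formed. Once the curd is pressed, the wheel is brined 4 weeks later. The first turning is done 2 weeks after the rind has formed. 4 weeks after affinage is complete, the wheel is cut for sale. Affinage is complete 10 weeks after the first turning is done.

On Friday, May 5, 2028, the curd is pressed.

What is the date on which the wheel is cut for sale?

Friday, November 24, 2028

The curd is pressed: May 5, 2028.
The wheel is brined: May 5, 2028 + 4 weeks = Jun 2, 2028.
The rind has formed: Jun 2, 2028 + 9 weeks = Aug 4, 2028.
The first turning is done: Aug 4, 2028 + 2 weeks = Aug 18, 2028.
Affinage is complete: Aug 18, 2028 + 10 weeks = Oct 27, 2028.
The wheel is cut for sale: Oct 27, 2028 + 4 weeks = Nov 24, 2028.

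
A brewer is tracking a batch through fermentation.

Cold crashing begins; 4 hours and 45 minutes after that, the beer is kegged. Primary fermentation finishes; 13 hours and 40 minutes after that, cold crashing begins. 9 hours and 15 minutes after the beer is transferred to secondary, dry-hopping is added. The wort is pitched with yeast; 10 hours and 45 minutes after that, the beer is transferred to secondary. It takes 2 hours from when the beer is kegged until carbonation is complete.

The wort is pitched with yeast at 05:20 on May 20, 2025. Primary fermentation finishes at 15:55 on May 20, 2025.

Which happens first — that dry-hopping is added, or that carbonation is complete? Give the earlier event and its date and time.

The wort is pitched with yeast: 05:20 May 20, 2025.
The beer is transferred to secondary: 05:20 May 20, 2025 + 10h45m = 16:05 May 20, 2025.
Dry-hopping is added: 16:05 May 20, 2025 + 9h15m = 01:20 May 21, 2025.
Primary fermentation finishes: 15:55 May 20, 2025.
Cold crashing begins: 15:55 May 20, 2025 + 13h40m = 05:35 May 21, 2025.
The beer is kegged: 05:35 May 21, 2025 + 4h45m = 10:20 May 21, 2025.
Carbonation is complete: 10:20 May 21, 2025 + 2h = 12:20 May 21, 2025.
Comparing: dry-hopping is added at 01:20 May 21, 2025 vs carbonation is complete at 12:20 May 21, 2025. Earlier: dry-hopping is added.

Dry-hopping is added — 01:20 on May 21, 2025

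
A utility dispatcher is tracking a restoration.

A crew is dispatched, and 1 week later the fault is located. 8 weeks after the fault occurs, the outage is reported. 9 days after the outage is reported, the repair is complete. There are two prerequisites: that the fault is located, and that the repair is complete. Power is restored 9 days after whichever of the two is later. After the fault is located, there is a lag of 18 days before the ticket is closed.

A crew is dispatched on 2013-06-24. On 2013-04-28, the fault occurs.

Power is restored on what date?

A crew is dispatched: Jun 24, 2013.
The fault is located: Jun 24, 2013 + 1 week = Jul 1, 2013.
The fault occurs: Apr 28, 2013.
The outage is reported: Apr 28, 2013 + 8 weeks = Jun 23, 2013.
The repair is complete: Jun 23, 2013 + 9 days = Jul 2, 2013.
Both prerequisites met — the fault is located (Jul 1, 2013), the repair is complete (Jul 2, 2013); the later is Jul 2, 2013.
Power is restored: Jul 2, 2013 + 9 days = Jul 11, 2013.

2013-07-11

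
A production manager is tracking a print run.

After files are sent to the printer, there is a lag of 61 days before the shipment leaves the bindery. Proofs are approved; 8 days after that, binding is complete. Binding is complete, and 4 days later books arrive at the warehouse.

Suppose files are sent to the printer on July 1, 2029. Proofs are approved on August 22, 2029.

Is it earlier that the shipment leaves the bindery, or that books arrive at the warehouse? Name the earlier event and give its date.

Files are sent to the printer: Jul 1, 2029.
The shipment leaves the bindery: Jul 1, 2029 + 61 days = Aug 31, 2029.
Proofs are approved: Aug 22, 2029.
Binding is complete: Aug 22, 2029 + 8 days = Aug 30, 2029.
Books arrive at the warehouse: Aug 30, 2029 + 4 days = Sep 3, 2029.
Comparing: the shipment leaves the bindery on Aug 31, 2029 vs books arrive at the warehouse on Sep 3, 2029. Earlier: the shipment leaves the bindery.

The shipment leaves the bindery — August 31, 2029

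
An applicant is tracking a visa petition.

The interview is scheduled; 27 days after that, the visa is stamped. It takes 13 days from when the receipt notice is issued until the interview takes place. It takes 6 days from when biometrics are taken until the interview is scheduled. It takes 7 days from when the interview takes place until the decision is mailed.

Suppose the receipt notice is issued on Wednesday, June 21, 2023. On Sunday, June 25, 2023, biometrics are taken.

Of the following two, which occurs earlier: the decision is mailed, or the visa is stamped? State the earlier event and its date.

The receipt notice is issued: Jun 21, 2023.
The interview takes place: Jun 21, 2023 + 13 days = Jul 4, 2023.
The decision is mailed: Jul 4, 2023 + 7 days = Jul 11, 2023.
Biometrics are taken: Jun 25, 2023.
The interview is scheduled: Jun 25, 2023 + 6 days = Jul 1, 2023.
The visa is stamped: Jul 1, 2023 + 27 days = Jul 28, 2023.
Comparing: the decision is mailed on Jul 11, 2023 vs the visa is stamped on Jul 28, 2023. Earlier: the decision is mailed.

The decision is mailed — Tuesday, July 11, 2023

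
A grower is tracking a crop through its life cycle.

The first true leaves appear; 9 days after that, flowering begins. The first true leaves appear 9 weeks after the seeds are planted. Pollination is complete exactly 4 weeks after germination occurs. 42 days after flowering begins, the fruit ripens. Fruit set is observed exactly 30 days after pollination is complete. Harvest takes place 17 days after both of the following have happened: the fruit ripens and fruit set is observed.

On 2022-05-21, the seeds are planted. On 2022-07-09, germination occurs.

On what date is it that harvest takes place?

The seeds are planted: May 21, 2022.
The first true leaves appear: May 21, 2022 + 9 weeks = Jul 23, 2022.
Flowering begins: Jul 23, 2022 + 9 days = Aug 1, 2022.
The fruit ripens: Aug 1, 2022 + 42 days = Sep 12, 2022.
Germination occurs: Jul 9, 2022.
Pollination is complete: Jul 9, 2022 + 4 weeks = Aug 6, 2022.
Fruit set is observed: Aug 6, 2022 + 30 days = Sep 5, 2022.
Both prerequisites met — the fruit ripens (Sep 12, 2022), fruit set is observed (Sep 5, 2022); the later is Sep 12, 2022.
Harvest takes place: Sep 12, 2022 + 17 days = Sep 29, 2022.

2022-09-29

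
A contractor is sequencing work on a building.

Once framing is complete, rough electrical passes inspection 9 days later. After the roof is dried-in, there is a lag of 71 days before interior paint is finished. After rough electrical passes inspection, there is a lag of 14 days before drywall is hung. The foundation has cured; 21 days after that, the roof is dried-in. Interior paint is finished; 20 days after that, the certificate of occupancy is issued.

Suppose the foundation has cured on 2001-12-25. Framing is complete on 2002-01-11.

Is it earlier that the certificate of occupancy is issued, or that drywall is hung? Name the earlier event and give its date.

The foundation has cured: Dec 25, 2001.
The roof is dried-in: Dec 25, 2001 + 21 days = Jan 15, 2002.
Interior paint is finished: Jan 15, 2002 + 71 days = Mar 27, 2002.
The certificate of occupancy is issued: Mar 27, 2002 + 20 days = Apr 16, 2002.
Framing is complete: Jan 11, 2002.
Rough electrical passes inspection: Jan 11, 2002 + 9 days = Jan 20, 2002.
Drywall is hung: Jan 20, 2002 + 14 days = Feb 3, 2002.
Comparing: the certificate of occupancy is issued on Apr 16, 2002 vs drywall is hung on Feb 3, 2002. Earlier: drywall is hung.

Drywall is hung — 2002-02-03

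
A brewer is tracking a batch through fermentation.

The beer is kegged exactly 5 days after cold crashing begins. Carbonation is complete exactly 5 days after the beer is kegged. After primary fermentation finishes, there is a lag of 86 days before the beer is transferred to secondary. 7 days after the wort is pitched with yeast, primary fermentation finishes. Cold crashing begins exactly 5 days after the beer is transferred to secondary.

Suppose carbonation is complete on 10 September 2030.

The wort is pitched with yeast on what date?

Carbonation is complete: Sep 10, 2030.
The beer is kegged: Sep 10, 2030 − 5 days = Sep 5, 2030.
Cold crashing begins: Sep 5, 2030 − 5 days = Aug 31, 2030.
The beer is transferred to secondary: Aug 31, 2030 − 5 days = Aug 26, 2030.
Primary fermentation finishes: Aug 26, 2030 − 86 days = Jun 1, 2030.
The wort is pitched with yeast: Jun 1, 2030 − 7 days = May 25, 2030.

25 May 2030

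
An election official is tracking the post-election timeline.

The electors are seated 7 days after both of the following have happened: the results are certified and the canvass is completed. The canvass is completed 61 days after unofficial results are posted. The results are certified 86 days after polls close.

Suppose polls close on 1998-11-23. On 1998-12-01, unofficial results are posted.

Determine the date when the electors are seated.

1999-02-24

Polls close: Nov 23, 1998.
The results are certified: Nov 23, 1998 + 86 days = Feb 17, 1999.
Unofficial results are posted: Dec 1, 1998.
The canvass is completed: Dec 1, 1998 + 61 days = Jan 31, 1999.
Both prerequisites met — the results are certified (Feb 17, 1999), the canvass is completed (Jan 31, 1999); the later is Feb 17, 1999.
The electors are seated: Feb 17, 1999 + 7 days = Feb 24, 1999.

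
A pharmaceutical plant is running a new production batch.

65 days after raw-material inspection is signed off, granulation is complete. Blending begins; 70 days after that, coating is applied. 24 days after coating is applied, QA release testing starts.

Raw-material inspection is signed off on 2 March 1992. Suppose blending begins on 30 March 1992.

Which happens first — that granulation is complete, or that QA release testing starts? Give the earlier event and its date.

Raw-material inspection is signed off: Mar 2, 1992.
Granulation is complete: Mar 2, 1992 + 65 days = May 6, 1992.
Blending begins: Mar 30, 1992.
Coating is applied: Mar 30, 1992 + 70 days = Jun 8, 1992.
QA release testing starts: Jun 8, 1992 + 24 days = Jul 2, 1992.
Comparing: granulation is complete on May 6, 1992 vs QA release testing starts on Jul 2, 1992. Earlier: granulation is complete.

Granulation is complete — 6 May 1992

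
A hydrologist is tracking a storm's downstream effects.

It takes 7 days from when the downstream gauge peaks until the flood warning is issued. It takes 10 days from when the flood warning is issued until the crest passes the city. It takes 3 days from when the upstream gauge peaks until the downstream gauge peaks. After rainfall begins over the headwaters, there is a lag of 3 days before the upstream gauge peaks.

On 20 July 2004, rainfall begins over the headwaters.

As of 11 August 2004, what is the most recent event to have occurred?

The flood warning is issued

Rainfall begins over the headwaters: Jul 20, 2004.
The upstream gauge peaks: Jul 20, 2004 + 3 days = Jul 23, 2004.
The downstream gauge peaks: Jul 23, 2004 + 3 days = Jul 26, 2004.
The flood warning is issued: Jul 26, 2004 + 7 days = Aug 2, 2004.
The crest passes the city: Aug 2, 2004 + 10 days = Aug 12, 2004.
Aug 11, 2004 falls between when the flood warning is issued (Aug 2, 2004) and when the crest passes the city (Aug 12, 2004).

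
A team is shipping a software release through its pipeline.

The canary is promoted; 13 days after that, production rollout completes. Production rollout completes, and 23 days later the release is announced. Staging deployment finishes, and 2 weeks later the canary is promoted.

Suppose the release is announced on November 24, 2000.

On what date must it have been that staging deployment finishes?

October 5, 2000

The release is announced: Nov 24, 2000.
Production rollout completes: Nov 24, 2000 − 23 days = Nov 1, 2000.
The canary is promoted: Nov 1, 2000 − 13 days = Oct 19, 2000.
Staging deployment finishes: Oct 19, 2000 − 2 weeks = Oct 5, 2000.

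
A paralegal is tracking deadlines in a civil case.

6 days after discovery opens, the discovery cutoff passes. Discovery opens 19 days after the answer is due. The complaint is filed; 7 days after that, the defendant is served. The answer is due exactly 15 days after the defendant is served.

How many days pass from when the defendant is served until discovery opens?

Causal path: the defendant is served → the answer is due → discovery opens.
Total delay along the path: 15 + 19 = 34 days.

34 days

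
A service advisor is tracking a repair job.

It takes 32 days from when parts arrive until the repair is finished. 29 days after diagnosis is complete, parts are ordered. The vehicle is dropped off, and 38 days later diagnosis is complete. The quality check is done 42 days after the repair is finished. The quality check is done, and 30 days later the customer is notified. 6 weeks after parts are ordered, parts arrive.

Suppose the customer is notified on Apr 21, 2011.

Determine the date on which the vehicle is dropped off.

The customer is notified: Apr 21, 2011.
The quality check is done: Apr 21, 2011 − 30 days = Mar 22, 2011.
The repair is finished: Mar 22, 2011 − 42 days = Feb 8, 2011.
Parts arrive: Feb 8, 2011 − 32 days = Jan 7, 2011.
Parts are ordered: Jan 7, 2011 − 6 weeks = Nov 26, 2010.
Diagnosis is complete: Nov 26, 2010 − 29 days = Oct 28, 2010.
The vehicle is dropped off: Oct 28, 2010 − 38 days = Sep 20, 2010.

Sep 20, 2010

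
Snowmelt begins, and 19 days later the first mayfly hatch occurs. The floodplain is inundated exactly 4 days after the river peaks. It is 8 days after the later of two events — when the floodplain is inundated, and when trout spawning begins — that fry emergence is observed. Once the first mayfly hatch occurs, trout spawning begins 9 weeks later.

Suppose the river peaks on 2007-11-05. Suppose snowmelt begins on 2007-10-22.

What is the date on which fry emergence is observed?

The river peaks: Nov 5, 2007.
The floodplain is inundated: Nov 5, 2007 + 4 days = Nov 9, 2007.
Snowmelt begins: Oct 22, 2007.
The first mayfly hatch occurs: Oct 22, 2007 + 19 days = Nov 10, 2007.
Trout spawning begins: Nov 10, 2007 + 9 weeks = Jan 12, 2008.
Both prerequisites met — the floodplain is inundated (Nov 9, 2007), trout spawning begins (Jan 12, 2008); the later is Jan 12, 2008.
Fry emergence is observed: Jan 12, 2008 + 8 days = Jan 20, 2008.

2008-01-20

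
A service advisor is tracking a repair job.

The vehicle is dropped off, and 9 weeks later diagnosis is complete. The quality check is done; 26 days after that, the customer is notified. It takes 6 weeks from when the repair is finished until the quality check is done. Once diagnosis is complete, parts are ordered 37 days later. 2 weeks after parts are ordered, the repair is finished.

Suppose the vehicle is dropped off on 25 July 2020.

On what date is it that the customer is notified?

The vehicle is dropped off: Jul 25, 2020.
Diagnosis is complete: Jul 25, 2020 + 9 weeks = Sep 26, 2020.
Parts are ordered: Sep 26, 2020 + 37 days = Nov 2, 2020.
The repair is finished: Nov 2, 2020 + 2 weeks = Nov 16, 2020.
The quality check is done: Nov 16, 2020 + 6 weeks = Dec 28, 2020.
The customer is notified: Dec 28, 2020 + 26 days = Jan 23, 2021.

23 January 2021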